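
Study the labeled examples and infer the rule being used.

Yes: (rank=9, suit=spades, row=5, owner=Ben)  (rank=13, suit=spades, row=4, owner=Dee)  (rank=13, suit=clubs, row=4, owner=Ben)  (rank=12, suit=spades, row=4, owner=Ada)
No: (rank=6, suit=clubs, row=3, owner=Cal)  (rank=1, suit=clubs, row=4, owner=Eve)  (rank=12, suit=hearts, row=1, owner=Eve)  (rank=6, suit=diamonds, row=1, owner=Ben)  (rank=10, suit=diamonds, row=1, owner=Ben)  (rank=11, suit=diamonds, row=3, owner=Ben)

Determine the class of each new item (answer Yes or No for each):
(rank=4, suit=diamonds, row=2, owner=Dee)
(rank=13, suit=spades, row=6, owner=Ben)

No, Yes

The pattern is that an item is 'Yes' exactly when: row ≥ 4 AND rank ≥ 6.
(rank=4, suit=diamonds, row=2, owner=Dee): No (row = 2, rank = 4). (rank=13, suit=spades, row=6, owner=Ben): Yes (row = 6, rank = 13).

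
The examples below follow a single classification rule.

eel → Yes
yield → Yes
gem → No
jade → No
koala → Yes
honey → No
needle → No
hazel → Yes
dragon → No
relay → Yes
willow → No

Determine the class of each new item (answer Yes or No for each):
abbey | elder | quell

'Yes' ⟺ odd length AND contains 'l'.

No, Yes, Yes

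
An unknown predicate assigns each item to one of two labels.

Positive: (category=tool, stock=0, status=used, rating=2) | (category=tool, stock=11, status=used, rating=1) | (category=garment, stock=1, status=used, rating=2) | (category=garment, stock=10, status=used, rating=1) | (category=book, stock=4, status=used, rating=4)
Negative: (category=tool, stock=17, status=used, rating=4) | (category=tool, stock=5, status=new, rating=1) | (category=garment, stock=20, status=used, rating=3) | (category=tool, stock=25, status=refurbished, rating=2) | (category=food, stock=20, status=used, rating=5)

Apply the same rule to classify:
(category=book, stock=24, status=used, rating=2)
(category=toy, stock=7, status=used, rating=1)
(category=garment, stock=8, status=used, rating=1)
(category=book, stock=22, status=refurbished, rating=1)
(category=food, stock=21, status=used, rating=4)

Negative, Positive, Positive, Negative, Negative

All 'Positive' examples share one property — status is used AND stock ≤ 11 — and every 'Negative' example lacks it.
Negative: (category=book, stock=24, status=used, rating=2), since status is used, stock = 24. Positive: (category=toy, stock=7, status=used, rating=1), since status is used, stock = 7. Positive: (category=garment, stock=8, status=used, rating=1), since status is used, stock = 8. Negative: (category=book, stock=22, status=refurbished, rating=1), since status is refurbished, stock = 22. Negative: (category=food, stock=21, status=used, rating=4), since status is used, stock = 21.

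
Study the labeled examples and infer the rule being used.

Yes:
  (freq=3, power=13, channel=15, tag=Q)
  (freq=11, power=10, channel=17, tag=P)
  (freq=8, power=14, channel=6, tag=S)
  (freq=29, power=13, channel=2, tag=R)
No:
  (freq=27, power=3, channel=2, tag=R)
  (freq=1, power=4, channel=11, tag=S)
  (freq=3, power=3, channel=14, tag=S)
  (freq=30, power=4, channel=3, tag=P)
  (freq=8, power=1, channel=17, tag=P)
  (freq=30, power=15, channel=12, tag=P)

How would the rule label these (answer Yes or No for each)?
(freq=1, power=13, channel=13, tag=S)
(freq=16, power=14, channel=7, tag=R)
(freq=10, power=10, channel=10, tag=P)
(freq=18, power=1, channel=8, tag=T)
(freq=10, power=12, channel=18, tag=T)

Yes, Yes, Yes, No, Yes

The classifier is using: power ≥ 10 AND freq ≤ 29.
(freq=1, power=13, channel=13, tag=S) → power = 13, freq = 1 → Yes.
(freq=16, power=14, channel=7, tag=R) → power = 14, freq = 16 → Yes.
(freq=10, power=10, channel=10, tag=P) → power = 10, freq = 10 → Yes.
(freq=18, power=1, channel=8, tag=T) → power = 1, freq = 18 → No.
(freq=10, power=12, channel=18, tag=T) → power = 12, freq = 10 → Yes.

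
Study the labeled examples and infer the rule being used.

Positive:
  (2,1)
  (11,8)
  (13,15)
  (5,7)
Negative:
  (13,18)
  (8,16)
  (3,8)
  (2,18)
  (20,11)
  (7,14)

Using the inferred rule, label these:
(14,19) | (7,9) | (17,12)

The classifier is using: |first − second| ≤ 3.
(14,19): Negative (|14−19| = 5). (7,9): Positive (|7−9| = 2). (17,12): Negative (|17−12| = 5).

Negative, Positive, Negative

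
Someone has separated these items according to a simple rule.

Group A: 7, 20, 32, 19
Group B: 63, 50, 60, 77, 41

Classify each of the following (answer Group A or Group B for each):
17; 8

Group A, Group A

Rule: at most 32. This holds for each 'Group A' example and fails for each 'Group B' one.
17: 17 ≤ 32, meets the rule → Group A. 8: 8 ≤ 32, meets the rule → Group A.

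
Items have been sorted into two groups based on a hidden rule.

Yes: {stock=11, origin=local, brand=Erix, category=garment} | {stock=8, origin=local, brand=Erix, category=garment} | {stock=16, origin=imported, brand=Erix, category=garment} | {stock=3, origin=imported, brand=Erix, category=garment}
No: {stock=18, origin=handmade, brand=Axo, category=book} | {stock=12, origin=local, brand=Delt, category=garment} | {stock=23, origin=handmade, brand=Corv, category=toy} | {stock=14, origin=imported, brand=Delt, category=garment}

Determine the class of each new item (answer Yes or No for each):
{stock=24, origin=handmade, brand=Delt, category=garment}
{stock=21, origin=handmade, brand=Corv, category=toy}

No, No

Every 'Yes' example satisfies: brand is Erix. None of the 'No' examples do.
{stock=24, origin=handmade, brand=Delt, category=garment}: brand is Delt — fails this test, so No.
{stock=21, origin=handmade, brand=Corv, category=toy}: brand is Corv — fails this test, so No.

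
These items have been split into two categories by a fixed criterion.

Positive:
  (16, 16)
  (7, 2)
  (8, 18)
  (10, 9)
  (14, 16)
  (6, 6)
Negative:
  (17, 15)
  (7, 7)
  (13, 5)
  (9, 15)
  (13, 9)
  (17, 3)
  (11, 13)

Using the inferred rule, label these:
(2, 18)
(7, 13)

Positive, Negative

The simplest hypothesis consistent with all the labels is: product is even.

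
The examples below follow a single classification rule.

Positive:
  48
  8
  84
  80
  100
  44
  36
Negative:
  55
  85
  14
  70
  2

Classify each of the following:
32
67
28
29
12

Positive, Negative, Positive, Negative, Positive

Looking at the examples, the only property every 'Positive' case has and every 'Negative' case lacks is: multiple of 4.
Positive: 32, since 32 = 4·8.
Negative: 67, since 67 = 4·16 + 3.
Positive: 28, since 28 = 4·7.
Negative: 29, since 29 = 4·7 + 1.
Positive: 12, since 12 = 4·3.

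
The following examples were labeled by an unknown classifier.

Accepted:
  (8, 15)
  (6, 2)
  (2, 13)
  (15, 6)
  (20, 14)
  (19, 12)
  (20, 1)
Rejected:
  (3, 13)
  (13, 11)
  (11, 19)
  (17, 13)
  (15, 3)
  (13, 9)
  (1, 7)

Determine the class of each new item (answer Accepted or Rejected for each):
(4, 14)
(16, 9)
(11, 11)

Accepted, Accepted, Rejected

The distinguishing property — product is even — holds for all the 'Accepted' cases and none of the 'Rejected' cases.
Accepted: (4, 14), since 4·14 = 56. Accepted: (16, 9), since 16·9 = 144. Rejected: (11, 11), since 11·11 = 121.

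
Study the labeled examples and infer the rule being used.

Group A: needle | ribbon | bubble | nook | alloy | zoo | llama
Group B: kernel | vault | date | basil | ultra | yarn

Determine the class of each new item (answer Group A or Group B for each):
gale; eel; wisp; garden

Group B, Group A, Group B, Group B

The simplest hypothesis consistent with all the labels is: has a double letter.
Group B: gale, since no doubled letter.
Group A: eel, since 'ee' doubled.
Group B: wisp, since no doubled letter.
Group B: garden, since no doubled letter.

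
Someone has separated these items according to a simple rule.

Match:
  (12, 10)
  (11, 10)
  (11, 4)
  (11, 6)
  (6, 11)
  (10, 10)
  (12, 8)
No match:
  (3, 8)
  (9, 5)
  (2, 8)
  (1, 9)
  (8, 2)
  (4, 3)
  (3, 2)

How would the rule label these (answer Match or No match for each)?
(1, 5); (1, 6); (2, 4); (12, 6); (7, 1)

No match, No match, No match, Match, No match

One predicate separates the groups cleanly: sum ≥ 15.
(1, 5): No match (1+5 = 6).
(1, 6): No match (1+6 = 7).
(2, 4): No match (2+4 = 6).
(12, 6): Match (12+6 = 18).
(7, 1): No match (7+1 = 8).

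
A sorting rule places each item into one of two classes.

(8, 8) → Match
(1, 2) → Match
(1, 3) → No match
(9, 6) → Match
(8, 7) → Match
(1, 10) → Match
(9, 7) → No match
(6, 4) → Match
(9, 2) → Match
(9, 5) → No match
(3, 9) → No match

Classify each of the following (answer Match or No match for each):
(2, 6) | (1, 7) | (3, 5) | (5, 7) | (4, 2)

Match, No match, No match, No match, Match

A rule that fits every label: product is even — true of each 'Match' example, false of each 'No match' one.
(2, 6) → 2·6 = 12 → Match.
(1, 7) → 1·7 = 7 → No match.
(3, 5) → 3·5 = 15 → No match.
(5, 7) → 5·7 = 35 → No match.
(4, 2) → 4·2 = 8 → Match.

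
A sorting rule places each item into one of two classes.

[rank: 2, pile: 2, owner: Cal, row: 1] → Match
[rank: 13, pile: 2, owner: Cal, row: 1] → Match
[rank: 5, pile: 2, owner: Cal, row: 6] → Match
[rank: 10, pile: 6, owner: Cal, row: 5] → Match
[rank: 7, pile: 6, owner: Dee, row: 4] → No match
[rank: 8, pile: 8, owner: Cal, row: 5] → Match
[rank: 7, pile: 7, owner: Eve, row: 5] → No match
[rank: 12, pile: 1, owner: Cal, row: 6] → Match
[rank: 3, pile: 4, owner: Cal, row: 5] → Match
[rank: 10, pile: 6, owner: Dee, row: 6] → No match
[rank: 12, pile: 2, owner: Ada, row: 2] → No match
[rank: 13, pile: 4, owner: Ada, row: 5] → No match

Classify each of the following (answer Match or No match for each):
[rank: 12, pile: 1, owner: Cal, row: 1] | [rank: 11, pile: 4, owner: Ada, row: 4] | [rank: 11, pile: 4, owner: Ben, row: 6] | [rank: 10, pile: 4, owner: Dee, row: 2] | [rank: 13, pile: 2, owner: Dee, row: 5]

The rule appears to be: owner is Cal.

Match, No match, No match, No match, No match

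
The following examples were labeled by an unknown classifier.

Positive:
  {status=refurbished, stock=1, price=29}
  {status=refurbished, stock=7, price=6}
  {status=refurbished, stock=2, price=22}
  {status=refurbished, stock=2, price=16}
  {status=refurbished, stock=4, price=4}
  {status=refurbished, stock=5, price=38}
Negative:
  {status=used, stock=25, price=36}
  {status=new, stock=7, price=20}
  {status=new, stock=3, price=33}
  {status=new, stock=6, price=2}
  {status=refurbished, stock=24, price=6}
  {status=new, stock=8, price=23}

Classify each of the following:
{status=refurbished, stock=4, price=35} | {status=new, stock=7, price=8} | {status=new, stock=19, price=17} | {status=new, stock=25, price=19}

Positive, Negative, Negative, Negative

The distinguishing property — status is refurbished AND stock ≤ 7 — holds for all the 'Positive' cases and none of the 'Negative' cases.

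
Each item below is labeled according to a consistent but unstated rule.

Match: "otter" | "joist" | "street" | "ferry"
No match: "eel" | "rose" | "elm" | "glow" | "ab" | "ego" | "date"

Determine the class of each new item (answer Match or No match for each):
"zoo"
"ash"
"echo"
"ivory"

The simplest hypothesis consistent with all the labels is: length ≥ 5.
"zoo" → length 3 → No match.
"ash" → length 3 → No match.
"echo" → length 4 → No match.
"ivory" → length 5 → Match.

No match, No match, No match, Match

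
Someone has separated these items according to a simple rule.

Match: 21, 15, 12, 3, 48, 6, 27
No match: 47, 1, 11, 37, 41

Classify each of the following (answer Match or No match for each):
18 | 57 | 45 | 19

Match, Match, Match, No match

The distinguishing property — multiple of 3 — holds for all the 'Match' cases and none of the 'No match' cases.
18: 18 = 3·6 — satisfies this, so Match.
57: 57 = 3·19 — satisfies this, so Match.
45: 45 = 3·15 — satisfies this, so Match.
19: 19 = 3·6 + 1 — doesn't qualify, so No match.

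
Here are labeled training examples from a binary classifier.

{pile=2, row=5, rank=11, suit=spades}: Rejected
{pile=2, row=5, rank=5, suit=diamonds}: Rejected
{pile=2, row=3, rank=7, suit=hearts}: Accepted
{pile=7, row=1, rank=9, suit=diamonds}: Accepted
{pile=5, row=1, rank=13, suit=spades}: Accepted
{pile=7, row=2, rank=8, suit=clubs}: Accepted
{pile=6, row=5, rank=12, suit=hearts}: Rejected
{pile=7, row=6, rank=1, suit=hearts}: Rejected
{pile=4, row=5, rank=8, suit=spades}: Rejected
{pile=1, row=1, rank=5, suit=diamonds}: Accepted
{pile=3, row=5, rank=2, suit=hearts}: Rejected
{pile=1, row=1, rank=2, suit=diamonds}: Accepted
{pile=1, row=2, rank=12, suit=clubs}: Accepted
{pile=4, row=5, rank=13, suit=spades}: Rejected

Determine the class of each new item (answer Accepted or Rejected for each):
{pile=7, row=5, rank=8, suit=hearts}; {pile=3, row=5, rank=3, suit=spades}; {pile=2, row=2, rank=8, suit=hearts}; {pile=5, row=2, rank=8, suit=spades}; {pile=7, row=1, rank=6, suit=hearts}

Rejected, Rejected, Accepted, Accepted, Accepted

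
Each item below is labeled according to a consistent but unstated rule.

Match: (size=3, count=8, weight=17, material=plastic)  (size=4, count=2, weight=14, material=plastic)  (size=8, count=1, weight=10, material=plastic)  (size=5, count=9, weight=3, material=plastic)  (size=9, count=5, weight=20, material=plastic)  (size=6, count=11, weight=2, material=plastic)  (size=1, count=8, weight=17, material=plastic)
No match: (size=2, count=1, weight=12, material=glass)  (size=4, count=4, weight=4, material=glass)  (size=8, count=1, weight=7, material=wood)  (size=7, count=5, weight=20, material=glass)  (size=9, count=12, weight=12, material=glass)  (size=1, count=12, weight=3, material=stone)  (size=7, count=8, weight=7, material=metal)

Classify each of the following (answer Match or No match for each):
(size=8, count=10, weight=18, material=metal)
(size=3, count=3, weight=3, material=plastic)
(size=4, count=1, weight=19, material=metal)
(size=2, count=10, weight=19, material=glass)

Rule: material is plastic. This holds for each 'Match' example and fails for each 'No match' one.
No match: (size=8, count=10, weight=18, material=metal), since material is metal.
Match: (size=3, count=3, weight=3, material=plastic), since material is plastic.
No match: (size=4, count=1, weight=19, material=metal), since material is metal.
No match: (size=2, count=10, weight=19, material=glass), since material is glass.

No match, Match, No match, No match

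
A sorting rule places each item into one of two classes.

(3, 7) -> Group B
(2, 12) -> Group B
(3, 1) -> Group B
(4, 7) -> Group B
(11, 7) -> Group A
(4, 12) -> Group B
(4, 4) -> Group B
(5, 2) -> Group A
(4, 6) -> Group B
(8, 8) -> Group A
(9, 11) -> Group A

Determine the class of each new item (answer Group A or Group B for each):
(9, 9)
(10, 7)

Group A, Group A

The distinguishing property — first ≥ 5 — holds for all the 'Group A' cases and none of the 'Group B' cases.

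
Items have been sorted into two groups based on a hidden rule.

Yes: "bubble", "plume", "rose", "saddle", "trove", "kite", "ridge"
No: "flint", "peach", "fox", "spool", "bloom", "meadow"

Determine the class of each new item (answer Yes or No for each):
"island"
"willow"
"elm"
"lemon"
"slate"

No, No, No, No, Yes

The simplest hypothesis consistent with all the labels is: ends with 'e'.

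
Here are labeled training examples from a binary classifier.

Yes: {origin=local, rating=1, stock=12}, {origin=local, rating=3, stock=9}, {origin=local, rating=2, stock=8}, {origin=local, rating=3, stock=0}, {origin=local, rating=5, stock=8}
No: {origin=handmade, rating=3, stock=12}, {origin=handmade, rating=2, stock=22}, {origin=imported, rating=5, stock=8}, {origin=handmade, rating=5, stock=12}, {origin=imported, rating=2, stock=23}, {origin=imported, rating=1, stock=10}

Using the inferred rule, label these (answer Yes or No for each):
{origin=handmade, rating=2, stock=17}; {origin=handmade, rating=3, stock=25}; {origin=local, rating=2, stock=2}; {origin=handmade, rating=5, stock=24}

No, No, Yes, No

The distinguishing property — origin is local — holds for all the 'Yes' cases and none of the 'No' cases.
No: {origin=handmade, rating=2, stock=17}, since origin is handmade.
No: {origin=handmade, rating=3, stock=25}, since origin is handmade.
Yes: {origin=local, rating=2, stock=2}, since origin is local.
No: {origin=handmade, rating=5, stock=24}, since origin is handmade.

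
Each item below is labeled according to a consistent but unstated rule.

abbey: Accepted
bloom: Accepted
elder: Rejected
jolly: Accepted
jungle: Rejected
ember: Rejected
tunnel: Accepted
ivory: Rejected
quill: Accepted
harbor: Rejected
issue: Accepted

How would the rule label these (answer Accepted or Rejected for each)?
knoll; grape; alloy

Checking candidate rules against both groups, what survives is: has a double letter.
knoll: 'll' doubled — checks out, so Accepted. grape: no doubled letter — does not satisfy this, so Rejected. alloy: 'll' doubled — checks out, so Accepted.

Accepted, Rejected, Accepted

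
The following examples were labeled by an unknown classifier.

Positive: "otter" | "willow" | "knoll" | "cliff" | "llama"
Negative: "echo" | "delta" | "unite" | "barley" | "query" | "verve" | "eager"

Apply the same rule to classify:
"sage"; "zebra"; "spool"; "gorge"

Negative, Negative, Positive, Negative

Looking at the examples, the only property every 'Positive' case has and every 'Negative' case lacks is: has a double letter.
"sage": no doubled letter — fails this test, so Negative.
"zebra": no doubled letter — fails this test, so Negative.
"spool": 'oo' doubled — meets the rule, so Positive.
"gorge": no doubled letter — fails this test, so Negative.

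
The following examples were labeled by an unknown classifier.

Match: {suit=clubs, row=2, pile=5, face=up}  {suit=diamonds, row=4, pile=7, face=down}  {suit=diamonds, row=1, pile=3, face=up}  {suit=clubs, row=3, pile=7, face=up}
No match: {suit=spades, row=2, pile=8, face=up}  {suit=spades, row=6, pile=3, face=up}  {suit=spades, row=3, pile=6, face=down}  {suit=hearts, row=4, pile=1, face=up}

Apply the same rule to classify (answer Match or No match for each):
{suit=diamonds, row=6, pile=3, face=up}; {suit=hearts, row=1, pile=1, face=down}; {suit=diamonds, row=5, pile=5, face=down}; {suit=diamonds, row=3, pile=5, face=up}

One predicate separates the groups cleanly: suit is clubs OR suit is diamonds.
Match: {suit=diamonds, row=6, pile=3, face=up}, since suit is diamonds. No match: {suit=hearts, row=1, pile=1, face=down}, since suit is hearts. Match: {suit=diamonds, row=5, pile=5, face=down}, since suit is diamonds. Match: {suit=diamonds, row=3, pile=5, face=up}, since suit is diamonds.

Match, No match, Match, Match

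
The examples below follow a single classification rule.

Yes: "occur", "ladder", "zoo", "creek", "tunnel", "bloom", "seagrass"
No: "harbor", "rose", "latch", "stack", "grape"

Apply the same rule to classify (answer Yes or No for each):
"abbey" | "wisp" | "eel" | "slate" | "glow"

Yes, No, Yes, No, No

The common property of the 'Yes' items is: has a double letter. No 'No' item has it.
Yes: "abbey", since 'bb' doubled.
No: "wisp", since no doubled letter.
Yes: "eel", since 'ee' doubled.
No: "slate", since no doubled letter.
No: "glow", since no doubled letter.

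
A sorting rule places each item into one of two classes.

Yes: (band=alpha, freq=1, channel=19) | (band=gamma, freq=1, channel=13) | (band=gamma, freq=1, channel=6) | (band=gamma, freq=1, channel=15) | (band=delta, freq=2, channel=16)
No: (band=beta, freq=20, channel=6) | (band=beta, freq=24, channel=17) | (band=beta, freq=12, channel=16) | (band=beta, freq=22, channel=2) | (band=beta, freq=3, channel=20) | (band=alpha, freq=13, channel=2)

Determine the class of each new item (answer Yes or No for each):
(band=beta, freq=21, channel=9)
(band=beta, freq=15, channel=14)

No, No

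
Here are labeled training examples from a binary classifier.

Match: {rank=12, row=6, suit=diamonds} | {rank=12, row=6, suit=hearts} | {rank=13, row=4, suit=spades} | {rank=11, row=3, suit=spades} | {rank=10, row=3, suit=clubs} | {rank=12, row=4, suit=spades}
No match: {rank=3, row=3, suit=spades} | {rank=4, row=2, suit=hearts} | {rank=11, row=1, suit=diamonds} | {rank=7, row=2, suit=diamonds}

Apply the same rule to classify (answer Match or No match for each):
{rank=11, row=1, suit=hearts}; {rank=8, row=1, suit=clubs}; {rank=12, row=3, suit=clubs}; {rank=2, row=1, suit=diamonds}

No match, No match, Match, No match

A rule that fits every label: rank ≥ 4 AND row ≥ 3 — true of each 'Match' example, false of each 'No match' one.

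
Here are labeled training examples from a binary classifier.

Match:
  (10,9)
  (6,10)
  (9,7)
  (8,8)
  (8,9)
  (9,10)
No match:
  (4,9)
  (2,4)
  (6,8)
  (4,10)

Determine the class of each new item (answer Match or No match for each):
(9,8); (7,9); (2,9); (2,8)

Match, Match, No match, No match

Every 'Match' example satisfies: sum ≥ 16. None of the 'No match' examples do.
(9,8) — 9+8 = 17, hence Match.
(7,9) — 7+9 = 16, hence Match.
(2,9) — 2+9 = 11, hence No match.
(2,8) — 2+8 = 10, hence No match.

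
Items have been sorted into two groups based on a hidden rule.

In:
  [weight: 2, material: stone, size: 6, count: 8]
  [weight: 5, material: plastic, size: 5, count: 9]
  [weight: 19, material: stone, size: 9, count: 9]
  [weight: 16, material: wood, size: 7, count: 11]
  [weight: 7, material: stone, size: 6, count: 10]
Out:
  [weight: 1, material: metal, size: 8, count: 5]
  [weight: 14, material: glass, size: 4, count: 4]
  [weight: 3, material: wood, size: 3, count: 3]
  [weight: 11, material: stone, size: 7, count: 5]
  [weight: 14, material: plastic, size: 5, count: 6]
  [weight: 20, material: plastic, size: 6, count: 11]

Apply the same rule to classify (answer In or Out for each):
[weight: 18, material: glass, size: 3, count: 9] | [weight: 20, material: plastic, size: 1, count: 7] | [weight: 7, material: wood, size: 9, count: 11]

In, Out, In

One predicate separates the groups cleanly: count ≥ 8 AND weight ≤ 19.
[weight: 18, material: glass, size: 3, count: 9]: In (count = 9, weight = 18).
[weight: 20, material: plastic, size: 1, count: 7]: Out (count = 7, weight = 20).
[weight: 7, material: wood, size: 9, count: 11]: In (count = 11, weight = 7).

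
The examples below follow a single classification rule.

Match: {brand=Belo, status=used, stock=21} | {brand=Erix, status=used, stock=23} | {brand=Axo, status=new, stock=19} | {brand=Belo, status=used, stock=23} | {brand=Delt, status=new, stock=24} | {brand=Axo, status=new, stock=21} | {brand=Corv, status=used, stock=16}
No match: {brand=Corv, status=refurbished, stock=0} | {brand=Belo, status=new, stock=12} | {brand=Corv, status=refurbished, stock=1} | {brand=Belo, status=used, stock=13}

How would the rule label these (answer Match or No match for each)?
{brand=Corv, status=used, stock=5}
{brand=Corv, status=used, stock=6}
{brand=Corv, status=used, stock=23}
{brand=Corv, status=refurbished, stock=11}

All 'Match' examples share one property — stock ≥ 16 — and every 'No match' example lacks it.

No match, No match, Match, No match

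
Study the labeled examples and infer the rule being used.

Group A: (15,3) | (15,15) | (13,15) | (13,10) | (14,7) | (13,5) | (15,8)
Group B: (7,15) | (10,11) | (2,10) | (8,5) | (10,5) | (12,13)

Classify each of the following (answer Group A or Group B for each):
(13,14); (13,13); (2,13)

The classifier is using: first ≥ 13.
(13,14) — first 13, hence Group A.
(13,13) — first 13, hence Group A.
(2,13) — first 2, hence Group B.

Group A, Group A, Group B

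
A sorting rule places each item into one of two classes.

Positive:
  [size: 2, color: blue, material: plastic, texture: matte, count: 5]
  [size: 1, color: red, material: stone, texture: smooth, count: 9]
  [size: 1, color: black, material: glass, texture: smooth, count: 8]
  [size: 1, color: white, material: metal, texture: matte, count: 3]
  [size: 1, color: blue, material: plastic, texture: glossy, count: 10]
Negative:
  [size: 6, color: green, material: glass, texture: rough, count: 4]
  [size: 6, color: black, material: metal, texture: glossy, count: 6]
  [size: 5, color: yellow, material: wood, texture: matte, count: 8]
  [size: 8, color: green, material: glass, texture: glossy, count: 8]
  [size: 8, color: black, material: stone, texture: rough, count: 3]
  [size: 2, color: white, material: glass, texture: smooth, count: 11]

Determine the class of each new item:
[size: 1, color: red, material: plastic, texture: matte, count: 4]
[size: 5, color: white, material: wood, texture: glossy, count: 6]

Positive, Negative

Every 'Positive' example satisfies: count ≤ 10 AND size ≤ 2. None of the 'Negative' examples do.
Positive: [size: 1, color: red, material: plastic, texture: matte, count: 4], since count = 4, size = 1.
Negative: [size: 5, color: white, material: wood, texture: glossy, count: 6], since count = 6, size = 5.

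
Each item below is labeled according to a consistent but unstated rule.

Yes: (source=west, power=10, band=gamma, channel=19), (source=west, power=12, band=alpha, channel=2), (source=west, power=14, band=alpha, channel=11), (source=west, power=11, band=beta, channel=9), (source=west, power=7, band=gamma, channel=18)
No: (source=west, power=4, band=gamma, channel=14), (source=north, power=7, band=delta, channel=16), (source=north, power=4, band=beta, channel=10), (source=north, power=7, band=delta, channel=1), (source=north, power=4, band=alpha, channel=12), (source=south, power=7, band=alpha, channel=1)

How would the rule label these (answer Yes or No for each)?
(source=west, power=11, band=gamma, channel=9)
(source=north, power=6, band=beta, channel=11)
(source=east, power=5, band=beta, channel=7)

Yes, No, No

The pattern is that an item is 'Yes' exactly when: source is west AND power ≥ 7.
Yes: (source=west, power=11, band=gamma, channel=9), since source is west, power = 11. No: (source=north, power=6, band=beta, channel=11), since source is north, power = 6. No: (source=east, power=5, band=beta, channel=7), since source is east, power = 5.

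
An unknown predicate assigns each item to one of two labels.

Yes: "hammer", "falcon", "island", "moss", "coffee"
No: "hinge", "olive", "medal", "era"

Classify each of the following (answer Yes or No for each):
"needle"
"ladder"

Yes, Yes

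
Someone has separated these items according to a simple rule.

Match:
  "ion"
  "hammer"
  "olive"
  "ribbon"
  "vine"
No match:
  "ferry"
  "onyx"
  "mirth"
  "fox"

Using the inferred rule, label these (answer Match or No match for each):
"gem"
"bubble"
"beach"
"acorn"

No match, Match, Match, Match

A rule that fits every label: has ≥ 2 vowels — true of each 'Match' example, false of each 'No match' one.
No match: "gem", since 1 vowel.
Match: "bubble", since 2 vowels.
Match: "beach", since 2 vowels.
Match: "acorn", since 2 vowels.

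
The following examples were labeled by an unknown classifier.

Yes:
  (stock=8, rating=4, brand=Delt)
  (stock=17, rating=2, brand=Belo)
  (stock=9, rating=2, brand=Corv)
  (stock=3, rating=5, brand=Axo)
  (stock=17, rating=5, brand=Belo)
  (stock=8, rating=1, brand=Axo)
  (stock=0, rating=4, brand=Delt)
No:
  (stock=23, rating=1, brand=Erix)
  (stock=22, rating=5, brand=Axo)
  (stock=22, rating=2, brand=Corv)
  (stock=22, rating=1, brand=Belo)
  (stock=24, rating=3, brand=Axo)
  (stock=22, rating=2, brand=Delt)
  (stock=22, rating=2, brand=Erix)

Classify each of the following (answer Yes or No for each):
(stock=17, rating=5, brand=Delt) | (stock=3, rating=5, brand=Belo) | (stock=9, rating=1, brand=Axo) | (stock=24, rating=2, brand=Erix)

One predicate separates the groups cleanly: stock ≤ 17.
(stock=17, rating=5, brand=Delt): stock = 17, satisfies this → Yes.
(stock=3, rating=5, brand=Belo): stock = 3, satisfies this → Yes.
(stock=9, rating=1, brand=Axo): stock = 9, satisfies this → Yes.
(stock=24, rating=2, brand=Erix): stock = 24, doesn't qualify → No.

Yes, Yes, Yes, No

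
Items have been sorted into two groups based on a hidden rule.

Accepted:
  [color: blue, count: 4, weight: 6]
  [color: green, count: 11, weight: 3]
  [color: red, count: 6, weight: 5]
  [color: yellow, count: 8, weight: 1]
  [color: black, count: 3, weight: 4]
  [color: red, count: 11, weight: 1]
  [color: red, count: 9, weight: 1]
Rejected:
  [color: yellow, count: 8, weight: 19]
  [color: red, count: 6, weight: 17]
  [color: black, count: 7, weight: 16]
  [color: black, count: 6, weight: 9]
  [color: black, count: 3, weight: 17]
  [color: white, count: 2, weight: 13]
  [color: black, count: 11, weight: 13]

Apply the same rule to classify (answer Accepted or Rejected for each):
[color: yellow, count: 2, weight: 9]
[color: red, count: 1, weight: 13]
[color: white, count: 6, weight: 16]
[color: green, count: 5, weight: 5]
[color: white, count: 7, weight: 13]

Rejected, Rejected, Rejected, Accepted, Rejected

'Accepted' ⟺ weight ≤ 6.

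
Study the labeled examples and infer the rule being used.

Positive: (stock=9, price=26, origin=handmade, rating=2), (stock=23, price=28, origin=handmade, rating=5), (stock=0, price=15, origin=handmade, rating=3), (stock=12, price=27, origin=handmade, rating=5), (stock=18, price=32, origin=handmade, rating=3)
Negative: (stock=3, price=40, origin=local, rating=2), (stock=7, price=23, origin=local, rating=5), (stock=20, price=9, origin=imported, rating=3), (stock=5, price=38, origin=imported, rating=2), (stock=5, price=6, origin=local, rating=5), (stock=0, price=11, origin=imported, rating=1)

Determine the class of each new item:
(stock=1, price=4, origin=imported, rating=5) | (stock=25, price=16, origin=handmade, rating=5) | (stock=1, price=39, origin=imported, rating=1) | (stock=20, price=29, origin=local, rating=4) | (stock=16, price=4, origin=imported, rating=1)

Negative, Positive, Negative, Negative, Negative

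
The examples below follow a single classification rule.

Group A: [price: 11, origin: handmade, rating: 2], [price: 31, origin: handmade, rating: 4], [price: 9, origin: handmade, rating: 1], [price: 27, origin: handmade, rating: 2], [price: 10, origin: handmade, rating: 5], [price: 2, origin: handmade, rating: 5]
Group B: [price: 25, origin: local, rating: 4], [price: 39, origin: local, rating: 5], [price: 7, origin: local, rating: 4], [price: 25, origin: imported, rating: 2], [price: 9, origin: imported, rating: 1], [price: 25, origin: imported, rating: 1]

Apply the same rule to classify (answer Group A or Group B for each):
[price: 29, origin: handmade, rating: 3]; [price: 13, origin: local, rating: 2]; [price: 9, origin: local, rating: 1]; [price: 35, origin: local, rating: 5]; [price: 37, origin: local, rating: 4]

Group A, Group B, Group B, Group B, Group B

The pattern is that an item is 'Group A' exactly when: origin is handmade.
[price: 29, origin: handmade, rating: 3]: Group A (origin is handmade). [price: 13, origin: local, rating: 2]: Group B (origin is local). [price: 9, origin: local, rating: 1]: Group B (origin is local). [price: 35, origin: local, rating: 5]: Group B (origin is local). [price: 37, origin: local, rating: 4]: Group B (origin is local).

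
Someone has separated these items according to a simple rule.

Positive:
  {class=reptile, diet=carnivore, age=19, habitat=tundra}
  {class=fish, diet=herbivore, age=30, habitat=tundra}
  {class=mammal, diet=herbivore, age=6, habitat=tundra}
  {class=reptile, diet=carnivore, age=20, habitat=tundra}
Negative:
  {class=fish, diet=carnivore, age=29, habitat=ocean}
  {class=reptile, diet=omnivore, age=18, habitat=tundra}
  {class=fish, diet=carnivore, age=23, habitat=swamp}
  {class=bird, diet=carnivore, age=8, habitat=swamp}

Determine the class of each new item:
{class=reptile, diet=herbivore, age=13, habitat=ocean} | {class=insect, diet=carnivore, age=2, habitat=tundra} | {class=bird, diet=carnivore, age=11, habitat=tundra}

The common property of the 'Positive' items is: habitat is tundra AND age ≠ 18. No 'Negative' item has it.
Negative: {class=reptile, diet=herbivore, age=13, habitat=ocean}, since habitat is ocean, age = 13.
Positive: {class=insect, diet=carnivore, age=2, habitat=tundra}, since habitat is tundra, age = 2.
Positive: {class=bird, diet=carnivore, age=11, habitat=tundra}, since habitat is tundra, age = 11.

Negative, Positive, Positive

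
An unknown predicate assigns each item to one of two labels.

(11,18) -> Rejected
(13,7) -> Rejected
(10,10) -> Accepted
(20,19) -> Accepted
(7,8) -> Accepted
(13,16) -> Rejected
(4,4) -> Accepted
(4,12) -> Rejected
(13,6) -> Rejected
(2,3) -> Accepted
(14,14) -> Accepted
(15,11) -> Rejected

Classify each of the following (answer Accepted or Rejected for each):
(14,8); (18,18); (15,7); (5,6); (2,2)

Every 'Accepted' example satisfies: |first − second| ≤ 1. None of the 'Rejected' examples do.
(14,8): Rejected (|14−8| = 6). (18,18): Accepted (|18−18| = 0). (15,7): Rejected (|15−7| = 8). (5,6): Accepted (|5−6| = 1). (2,2): Accepted (|2−2| = 0).

Rejected, Accepted, Rejected, Accepted, Accepted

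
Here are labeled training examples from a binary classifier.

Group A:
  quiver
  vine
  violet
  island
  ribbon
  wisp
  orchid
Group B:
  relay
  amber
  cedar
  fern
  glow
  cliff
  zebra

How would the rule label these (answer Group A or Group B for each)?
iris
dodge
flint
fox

Group A, Group B, Group B, Group B

Every 'Group A' example satisfies: even length AND contains 'i'. None of the 'Group B' examples do.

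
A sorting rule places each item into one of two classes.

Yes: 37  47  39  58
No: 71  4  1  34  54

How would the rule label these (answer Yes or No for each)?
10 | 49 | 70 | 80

No, Yes, No, No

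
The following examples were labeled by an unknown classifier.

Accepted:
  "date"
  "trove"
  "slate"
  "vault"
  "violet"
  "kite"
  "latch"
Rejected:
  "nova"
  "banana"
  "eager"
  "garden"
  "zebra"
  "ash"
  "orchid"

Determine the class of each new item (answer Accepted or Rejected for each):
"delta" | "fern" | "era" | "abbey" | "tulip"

The pattern is that an item is 'Accepted' exactly when: contains 't'.
"delta": Accepted (has 't'). "fern": Rejected (no 't'). "era": Rejected (no 't'). "abbey": Rejected (no 't'). "tulip": Accepted (has 't').

Accepted, Rejected, Rejected, Rejected, Accepted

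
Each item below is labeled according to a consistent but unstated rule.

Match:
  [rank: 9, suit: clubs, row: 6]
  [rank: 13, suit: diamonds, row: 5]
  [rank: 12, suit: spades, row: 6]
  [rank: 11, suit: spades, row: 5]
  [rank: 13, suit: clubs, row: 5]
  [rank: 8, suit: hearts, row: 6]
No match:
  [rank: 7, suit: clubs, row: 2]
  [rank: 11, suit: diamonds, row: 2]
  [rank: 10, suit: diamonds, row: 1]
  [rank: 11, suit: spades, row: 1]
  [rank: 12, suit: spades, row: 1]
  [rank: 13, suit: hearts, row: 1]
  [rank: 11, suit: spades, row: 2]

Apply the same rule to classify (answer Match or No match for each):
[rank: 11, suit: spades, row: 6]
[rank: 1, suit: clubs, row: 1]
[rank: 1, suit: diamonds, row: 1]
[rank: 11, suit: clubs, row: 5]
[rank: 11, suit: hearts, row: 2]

Match, No match, No match, Match, No match

Every 'Match' example satisfies: row ≥ 5. None of the 'No match' examples do.
[rank: 11, suit: spades, row: 6]: row = 6 — satisfies this, so Match.
[rank: 1, suit: clubs, row: 1]: row = 1 — fails this test, so No match.
[rank: 1, suit: diamonds, row: 1]: row = 1 — fails this test, so No match.
[rank: 11, suit: clubs, row: 5]: row = 5 — satisfies this, so Match.
[rank: 11, suit: hearts, row: 2]: row = 2 — fails this test, so No match.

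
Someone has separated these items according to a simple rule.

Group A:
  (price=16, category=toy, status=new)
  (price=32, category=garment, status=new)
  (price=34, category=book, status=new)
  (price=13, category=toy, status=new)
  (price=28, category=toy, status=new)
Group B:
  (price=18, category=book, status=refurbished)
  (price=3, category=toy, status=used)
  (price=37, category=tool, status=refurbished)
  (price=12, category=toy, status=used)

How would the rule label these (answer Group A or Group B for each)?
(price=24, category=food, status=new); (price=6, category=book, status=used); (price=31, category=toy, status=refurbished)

The rule appears to be: status is new.

Group A, Group B, Group B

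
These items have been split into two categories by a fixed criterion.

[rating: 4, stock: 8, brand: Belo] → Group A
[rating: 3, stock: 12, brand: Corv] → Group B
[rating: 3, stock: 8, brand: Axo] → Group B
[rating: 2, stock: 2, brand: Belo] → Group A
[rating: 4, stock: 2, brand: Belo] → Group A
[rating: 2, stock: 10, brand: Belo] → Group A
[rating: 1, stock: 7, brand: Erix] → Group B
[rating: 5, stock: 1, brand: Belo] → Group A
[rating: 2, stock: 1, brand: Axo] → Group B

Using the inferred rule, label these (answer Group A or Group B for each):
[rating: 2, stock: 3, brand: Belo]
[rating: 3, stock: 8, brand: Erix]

Group A, Group B

The simplest hypothesis consistent with all the labels is: brand is Belo.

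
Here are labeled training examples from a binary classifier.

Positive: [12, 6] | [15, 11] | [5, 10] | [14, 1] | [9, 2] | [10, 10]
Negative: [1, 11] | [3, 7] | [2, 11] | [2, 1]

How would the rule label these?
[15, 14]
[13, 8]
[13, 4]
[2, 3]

Positive, Positive, Positive, Negative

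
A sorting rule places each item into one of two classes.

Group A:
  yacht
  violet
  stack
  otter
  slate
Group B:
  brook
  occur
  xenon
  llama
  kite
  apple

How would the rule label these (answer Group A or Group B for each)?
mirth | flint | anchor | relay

Group A, Group A, Group B, Group B

The common property of the 'Group A' items is: length ≥ 5 AND contains 't'. No 'Group B' item has it.
mirth — length 5, has 't', hence Group A. flint — length 5, has 't', hence Group A. anchor — length 6, no 't', hence Group B. relay — length 5, no 't', hence Group B.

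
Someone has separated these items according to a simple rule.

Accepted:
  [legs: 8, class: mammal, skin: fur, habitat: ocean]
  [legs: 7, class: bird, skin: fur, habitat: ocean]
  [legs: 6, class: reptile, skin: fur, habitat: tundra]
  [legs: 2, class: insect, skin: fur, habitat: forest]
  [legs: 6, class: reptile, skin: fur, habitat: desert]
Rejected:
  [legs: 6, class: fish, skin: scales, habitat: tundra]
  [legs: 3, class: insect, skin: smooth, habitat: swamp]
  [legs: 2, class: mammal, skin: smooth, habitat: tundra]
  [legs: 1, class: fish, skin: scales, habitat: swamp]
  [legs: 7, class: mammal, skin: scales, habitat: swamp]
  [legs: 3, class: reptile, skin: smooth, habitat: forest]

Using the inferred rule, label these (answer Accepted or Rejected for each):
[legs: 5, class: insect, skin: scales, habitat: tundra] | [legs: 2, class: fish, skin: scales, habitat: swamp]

Rejected, Rejected

'Accepted' ⟺ skin is fur.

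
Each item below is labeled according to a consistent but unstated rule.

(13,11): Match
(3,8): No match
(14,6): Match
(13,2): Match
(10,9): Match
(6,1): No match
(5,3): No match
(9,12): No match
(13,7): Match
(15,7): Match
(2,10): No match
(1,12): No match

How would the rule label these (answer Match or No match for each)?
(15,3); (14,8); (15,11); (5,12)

Match, Match, Match, No match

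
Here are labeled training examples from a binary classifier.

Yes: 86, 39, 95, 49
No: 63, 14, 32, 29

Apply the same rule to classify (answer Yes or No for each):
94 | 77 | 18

Yes, Yes, No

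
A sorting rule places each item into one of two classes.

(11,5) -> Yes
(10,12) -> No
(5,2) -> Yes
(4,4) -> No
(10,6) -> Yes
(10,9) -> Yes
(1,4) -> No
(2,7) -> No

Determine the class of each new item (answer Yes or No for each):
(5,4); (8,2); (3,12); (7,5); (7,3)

Yes, Yes, No, Yes, Yes

The simplest hypothesis consistent with all the labels is: first > second.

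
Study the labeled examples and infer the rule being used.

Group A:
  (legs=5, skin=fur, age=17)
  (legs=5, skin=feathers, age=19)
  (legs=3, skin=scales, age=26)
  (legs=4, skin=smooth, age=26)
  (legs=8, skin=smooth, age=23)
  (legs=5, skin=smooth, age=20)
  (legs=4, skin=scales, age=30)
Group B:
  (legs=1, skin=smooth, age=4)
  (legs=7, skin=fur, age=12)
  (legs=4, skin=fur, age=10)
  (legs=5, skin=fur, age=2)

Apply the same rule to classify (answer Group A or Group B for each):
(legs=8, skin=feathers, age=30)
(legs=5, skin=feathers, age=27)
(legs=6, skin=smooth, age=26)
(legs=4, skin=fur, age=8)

Group A, Group A, Group A, Group B

'Group A' ⟺ age ≥ 17.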